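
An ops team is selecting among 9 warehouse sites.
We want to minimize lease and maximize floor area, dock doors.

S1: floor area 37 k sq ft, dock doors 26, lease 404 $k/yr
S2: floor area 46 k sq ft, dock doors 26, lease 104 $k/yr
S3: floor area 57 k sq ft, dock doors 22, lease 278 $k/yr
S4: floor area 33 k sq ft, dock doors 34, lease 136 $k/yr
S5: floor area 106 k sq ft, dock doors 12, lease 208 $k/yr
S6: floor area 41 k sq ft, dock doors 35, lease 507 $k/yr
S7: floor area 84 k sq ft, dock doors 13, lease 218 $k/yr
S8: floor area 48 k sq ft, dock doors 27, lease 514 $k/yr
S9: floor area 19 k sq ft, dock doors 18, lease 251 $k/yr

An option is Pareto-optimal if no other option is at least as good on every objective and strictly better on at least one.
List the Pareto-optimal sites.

S1: dominated by S2 (floor area 46≥37, dock doors 26≥26, lease 104≤404).
S2: not dominated (best lease).
S3: not dominated.
S4: not dominated.
S5: not dominated (best floor area).
S6: not dominated (best dock doors).
S7: not dominated.
S8: not dominated.
S9: dominated by S2 (floor area 46≥19, dock doors 26≥18, lease 104≤251).

S2, S3, S4, S5, S6, S7, S8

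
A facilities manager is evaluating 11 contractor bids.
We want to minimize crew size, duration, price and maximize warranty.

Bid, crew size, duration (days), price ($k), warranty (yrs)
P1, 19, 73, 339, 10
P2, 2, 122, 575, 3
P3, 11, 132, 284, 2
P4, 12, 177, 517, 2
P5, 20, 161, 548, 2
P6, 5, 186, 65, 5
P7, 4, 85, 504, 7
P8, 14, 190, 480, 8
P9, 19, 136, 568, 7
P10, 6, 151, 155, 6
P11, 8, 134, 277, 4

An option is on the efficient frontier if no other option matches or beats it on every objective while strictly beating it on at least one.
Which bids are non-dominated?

P1, P2, P3, P6, P7, P8, P10, P11

P1: not dominated (best duration).
P2: not dominated (best crew size).
P3: not dominated.
P4: dominated by P3 (crew size 11≤12, duration 132≤177, price 284≤517, warranty 2≥2).
P5: dominated by P1 (crew size 19≤20, duration 73≤161, price 339≤548, warranty 10≥2).
P6: not dominated (best price).
P7: not dominated.
P8: not dominated.
P9: dominated by P1 (crew size 19≤19, duration 73≤136, price 339≤568, warranty 10≥7).
P10: not dominated.
P11: not dominated.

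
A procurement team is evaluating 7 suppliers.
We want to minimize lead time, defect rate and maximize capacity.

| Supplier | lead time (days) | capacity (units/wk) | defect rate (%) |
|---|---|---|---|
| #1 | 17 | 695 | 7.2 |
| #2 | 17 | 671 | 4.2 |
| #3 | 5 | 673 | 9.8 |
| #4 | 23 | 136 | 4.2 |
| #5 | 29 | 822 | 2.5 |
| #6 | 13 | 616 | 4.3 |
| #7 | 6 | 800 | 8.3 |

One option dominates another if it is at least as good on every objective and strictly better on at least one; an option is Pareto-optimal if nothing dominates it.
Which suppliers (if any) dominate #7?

none

#1: worse on lead time (17 vs 6).
#2: worse on lead time (17 vs 6).
#3: worse on capacity (673 vs 800).
#4: worse on lead time (23 vs 6).
#5: worse on lead time (29 vs 6).
#6: worse on lead time (13 vs 6).
No option dominates #7.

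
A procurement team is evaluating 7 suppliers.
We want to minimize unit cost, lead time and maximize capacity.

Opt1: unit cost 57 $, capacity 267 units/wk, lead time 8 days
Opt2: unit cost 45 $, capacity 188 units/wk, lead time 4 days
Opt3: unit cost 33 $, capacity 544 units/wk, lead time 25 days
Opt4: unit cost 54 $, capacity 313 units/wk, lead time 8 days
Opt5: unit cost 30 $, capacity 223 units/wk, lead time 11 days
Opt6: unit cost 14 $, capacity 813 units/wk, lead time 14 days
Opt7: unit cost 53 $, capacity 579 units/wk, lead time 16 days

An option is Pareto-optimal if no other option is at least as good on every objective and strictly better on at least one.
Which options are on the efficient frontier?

Opt1: dominated by Opt4 (unit cost 54≤57, capacity 313≥267, lead time 8≤8).
Opt2: not dominated (best lead time).
Opt3: dominated by Opt6 (unit cost 14≤33, capacity 813≥544, lead time 14≤25).
Opt4: not dominated.
Opt5: not dominated.
Opt6: not dominated (best unit cost).
Opt7: dominated by Opt6 (unit cost 14≤53, capacity 813≥579, lead time 14≤16).

Opt2, Opt4, Opt5, Opt6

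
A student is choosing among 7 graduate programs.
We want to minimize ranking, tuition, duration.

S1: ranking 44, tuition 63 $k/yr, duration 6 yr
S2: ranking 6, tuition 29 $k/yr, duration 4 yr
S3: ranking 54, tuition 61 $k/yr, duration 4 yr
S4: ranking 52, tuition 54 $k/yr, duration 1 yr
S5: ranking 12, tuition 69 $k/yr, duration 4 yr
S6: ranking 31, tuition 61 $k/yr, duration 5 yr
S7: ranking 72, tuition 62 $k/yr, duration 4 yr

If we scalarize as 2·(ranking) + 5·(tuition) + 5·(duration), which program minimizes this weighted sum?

S1: 2·44 + 5·63 + 5·6 = 433
S2: 2·6 + 5·29 + 5·4 = 177
S3: 2·54 + 5·61 + 5·4 = 433
S4: 2·52 + 5·54 + 5·1 = 379
S5: 2·12 + 5·69 + 5·4 = 389
S6: 2·31 + 5·61 + 5·5 = 392
S7: 2·72 + 5·62 + 5·4 = 474
Lowest: S2 at 177.

S2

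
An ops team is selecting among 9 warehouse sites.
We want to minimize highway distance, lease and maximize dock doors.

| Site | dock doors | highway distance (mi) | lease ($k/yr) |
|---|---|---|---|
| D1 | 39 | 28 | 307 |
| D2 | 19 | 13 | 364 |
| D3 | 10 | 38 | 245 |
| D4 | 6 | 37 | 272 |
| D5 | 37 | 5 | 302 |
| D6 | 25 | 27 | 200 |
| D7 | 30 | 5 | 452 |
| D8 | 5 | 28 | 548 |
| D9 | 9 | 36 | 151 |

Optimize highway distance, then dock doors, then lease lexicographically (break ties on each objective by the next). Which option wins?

D5

First minimize highway distance: best is 5, kept {D5, D7}.
Then maximize dock doors: best is 37, kept {D5}.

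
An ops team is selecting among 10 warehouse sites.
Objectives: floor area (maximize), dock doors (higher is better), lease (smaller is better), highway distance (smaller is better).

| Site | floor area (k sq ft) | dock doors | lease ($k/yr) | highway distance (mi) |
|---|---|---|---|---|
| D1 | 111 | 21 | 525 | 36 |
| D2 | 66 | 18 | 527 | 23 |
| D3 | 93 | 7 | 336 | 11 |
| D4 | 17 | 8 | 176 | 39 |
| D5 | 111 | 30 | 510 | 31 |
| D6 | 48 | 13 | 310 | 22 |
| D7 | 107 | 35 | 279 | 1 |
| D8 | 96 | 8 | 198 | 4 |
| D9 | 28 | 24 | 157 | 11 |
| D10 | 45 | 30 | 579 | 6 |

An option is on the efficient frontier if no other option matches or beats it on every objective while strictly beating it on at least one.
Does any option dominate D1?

D5 vs D1: floor area 111≥111, dock doors 30≥21, lease 510≤525, highway distance 31≤36 — D5 is at least as good on every objective and strictly better on at least one, so D5 dominates D1.

Yes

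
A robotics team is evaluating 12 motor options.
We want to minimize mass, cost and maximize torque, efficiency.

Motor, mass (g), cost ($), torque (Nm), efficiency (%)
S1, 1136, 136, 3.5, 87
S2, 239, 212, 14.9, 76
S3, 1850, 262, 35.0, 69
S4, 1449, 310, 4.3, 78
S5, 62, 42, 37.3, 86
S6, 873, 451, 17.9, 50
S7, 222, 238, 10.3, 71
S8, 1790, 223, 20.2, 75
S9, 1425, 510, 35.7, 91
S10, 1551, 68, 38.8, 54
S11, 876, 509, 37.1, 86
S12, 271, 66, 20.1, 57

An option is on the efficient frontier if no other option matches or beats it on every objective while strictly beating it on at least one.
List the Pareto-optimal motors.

S1, S5, S9, S10

S1: not dominated.
S2: dominated by S5 (mass 62≤239, cost 42≤212, torque 37.3≥14.9, efficiency 86≥76).
S3: dominated by S5 (mass 62≤1850, cost 42≤262, torque 37.3≥35.0, efficiency 86≥69).
S4: dominated by S5 (mass 62≤1449, cost 42≤310, torque 37.3≥4.3, efficiency 86≥78).
S5: not dominated (best mass).
S6: dominated by S5 (mass 62≤873, cost 42≤451, torque 37.3≥17.9, efficiency 86≥50).
S7: dominated by S5 (mass 62≤222, cost 42≤238, torque 37.3≥10.3, efficiency 86≥71).
S8: dominated by S5 (mass 62≤1790, cost 42≤223, torque 37.3≥20.2, efficiency 86≥75).
S9: not dominated (best efficiency).
S10: not dominated (best torque).
S11: dominated by S5 (mass 62≤876, cost 42≤509, torque 37.3≥37.1, efficiency 86≥86).
S12: dominated by S5 (mass 62≤271, cost 42≤66, torque 37.3≥20.1, efficiency 86≥57).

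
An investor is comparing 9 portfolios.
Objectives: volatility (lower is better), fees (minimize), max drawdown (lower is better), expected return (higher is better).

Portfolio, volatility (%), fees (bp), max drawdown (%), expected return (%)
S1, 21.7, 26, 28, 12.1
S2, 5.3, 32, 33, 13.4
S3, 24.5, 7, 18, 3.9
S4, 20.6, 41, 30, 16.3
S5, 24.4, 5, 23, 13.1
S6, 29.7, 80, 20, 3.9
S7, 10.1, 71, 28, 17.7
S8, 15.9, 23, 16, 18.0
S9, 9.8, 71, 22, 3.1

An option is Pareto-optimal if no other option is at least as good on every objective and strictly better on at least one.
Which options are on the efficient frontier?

S2, S3, S5, S7, S8, S9

S1: dominated by S8 (volatility 15.9≤21.7, fees 23≤26, max drawdown 16≤28, expected return 18.0≥12.1).
S2: not dominated (best volatility).
S3: not dominated.
S4: dominated by S8 (volatility 15.9≤20.6, fees 23≤41, max drawdown 16≤30, expected return 18.0≥16.3).
S5: not dominated (best fees).
S6: dominated by S3 (volatility 24.5≤29.7, fees 7≤80, max drawdown 18≤20, expected return 3.9≥3.9).
S7: not dominated.
S8: not dominated (best max drawdown).
S9: not dominated.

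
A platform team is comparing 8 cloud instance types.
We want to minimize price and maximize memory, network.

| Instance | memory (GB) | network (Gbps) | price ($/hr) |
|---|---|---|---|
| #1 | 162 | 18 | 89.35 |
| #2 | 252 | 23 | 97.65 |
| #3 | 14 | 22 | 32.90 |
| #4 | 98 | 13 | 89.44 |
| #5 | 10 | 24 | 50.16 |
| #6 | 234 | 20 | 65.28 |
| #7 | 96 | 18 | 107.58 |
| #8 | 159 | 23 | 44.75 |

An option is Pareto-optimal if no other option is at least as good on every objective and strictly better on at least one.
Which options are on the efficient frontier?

#2, #3, #5, #6, #8

#1: dominated by #6 (memory 234≥162, network 20≥18, price 65.28≤89.35).
#2: not dominated (best memory).
#3: not dominated (best price).
#4: dominated by #1 (memory 162≥98, network 18≥13, price 89.35≤89.44).
#5: not dominated (best network).
#6: not dominated.
#7: dominated by #1 (memory 162≥96, network 18≥18, price 89.35≤107.58).
#8: not dominated.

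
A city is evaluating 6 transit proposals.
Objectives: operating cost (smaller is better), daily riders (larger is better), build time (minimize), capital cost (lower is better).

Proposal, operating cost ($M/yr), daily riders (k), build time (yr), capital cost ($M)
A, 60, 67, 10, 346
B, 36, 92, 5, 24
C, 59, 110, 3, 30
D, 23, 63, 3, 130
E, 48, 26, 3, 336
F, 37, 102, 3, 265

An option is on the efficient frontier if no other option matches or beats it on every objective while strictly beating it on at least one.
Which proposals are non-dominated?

B, C, D, F

A: dominated by B (operating cost 36≤60, daily riders 92≥67, build time 5≤10, capital cost 24≤346).
B: not dominated (best capital cost).
C: not dominated (best daily riders).
D: not dominated (best operating cost).
E: dominated by D (operating cost 23≤48, daily riders 63≥26, build time 3≤3, capital cost 130≤336).
F: not dominated.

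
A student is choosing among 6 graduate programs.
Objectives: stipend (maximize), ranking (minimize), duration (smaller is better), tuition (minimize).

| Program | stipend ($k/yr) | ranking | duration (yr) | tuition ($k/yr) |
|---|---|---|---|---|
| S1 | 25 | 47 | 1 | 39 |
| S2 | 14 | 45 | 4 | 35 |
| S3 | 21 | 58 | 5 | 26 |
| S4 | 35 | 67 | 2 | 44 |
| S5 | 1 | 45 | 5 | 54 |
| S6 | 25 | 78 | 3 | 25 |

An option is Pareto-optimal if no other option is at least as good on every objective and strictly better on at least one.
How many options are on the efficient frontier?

5

S1: not dominated (best duration).
S2: not dominated.
S3: not dominated.
S4: not dominated (best stipend).
S5: dominated by S2 (stipend 14≥1, ranking 45≤45, duration 4≤5, tuition 35≤54).
S6: not dominated (best tuition).
Pareto-optimal: S1, S2, S3, S4, S6 → 5.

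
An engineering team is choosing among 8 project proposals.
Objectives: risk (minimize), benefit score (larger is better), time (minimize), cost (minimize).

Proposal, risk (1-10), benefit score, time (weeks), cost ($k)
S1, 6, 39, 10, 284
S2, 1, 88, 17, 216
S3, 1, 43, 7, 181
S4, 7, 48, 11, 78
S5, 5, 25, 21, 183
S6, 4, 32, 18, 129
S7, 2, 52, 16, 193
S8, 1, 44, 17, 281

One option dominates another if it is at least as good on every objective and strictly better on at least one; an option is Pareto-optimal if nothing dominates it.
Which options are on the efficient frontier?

S2, S3, S4, S6, S7

S1: dominated by S3 (risk 1≤6, benefit score 43≥39, time 7≤10, cost 181≤284).
S2: not dominated (best benefit score).
S3: not dominated (best time).
S4: not dominated (best cost).
S5: dominated by S3 (risk 1≤5, benefit score 43≥25, time 7≤21, cost 181≤183).
S6: not dominated.
S7: not dominated.
S8: dominated by S2 (risk 1≤1, benefit score 88≥44, time 17≤17, cost 216≤281).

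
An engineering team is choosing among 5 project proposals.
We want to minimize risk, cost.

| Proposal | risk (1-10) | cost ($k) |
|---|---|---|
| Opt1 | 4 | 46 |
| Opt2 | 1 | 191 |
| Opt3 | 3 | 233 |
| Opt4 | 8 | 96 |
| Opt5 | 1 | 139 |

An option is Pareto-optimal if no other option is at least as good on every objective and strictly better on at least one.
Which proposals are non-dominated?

Opt1: not dominated (best cost).
Opt2: dominated by Opt5 (risk 1≤1, cost 139≤191).
Opt3: dominated by Opt2 (risk 1≤3, cost 191≤233).
Opt4: dominated by Opt1 (risk 4≤8, cost 46≤96).
Opt5: not dominated.

Opt1, Opt5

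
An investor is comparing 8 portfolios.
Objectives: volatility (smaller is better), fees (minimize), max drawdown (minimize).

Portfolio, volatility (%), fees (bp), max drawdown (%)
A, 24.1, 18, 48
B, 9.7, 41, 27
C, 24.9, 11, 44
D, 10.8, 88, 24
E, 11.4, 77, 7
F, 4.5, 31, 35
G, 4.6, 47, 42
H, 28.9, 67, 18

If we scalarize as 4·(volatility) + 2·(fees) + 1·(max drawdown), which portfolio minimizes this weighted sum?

F

A: 4·24.1 + 2·18 + 1·48 = 180.4
B: 4·9.7 + 2·41 + 1·27 = 147.8
C: 4·24.9 + 2·11 + 1·44 = 165.6
D: 4·10.8 + 2·88 + 1·24 = 243.2
E: 4·11.4 + 2·77 + 1·7 = 206.6
F: 4·4.5 + 2·31 + 1·35 = 115.0
G: 4·4.6 + 2·47 + 1·42 = 154.4
H: 4·28.9 + 2·67 + 1·18 = 267.6
Lowest: F at 115.0.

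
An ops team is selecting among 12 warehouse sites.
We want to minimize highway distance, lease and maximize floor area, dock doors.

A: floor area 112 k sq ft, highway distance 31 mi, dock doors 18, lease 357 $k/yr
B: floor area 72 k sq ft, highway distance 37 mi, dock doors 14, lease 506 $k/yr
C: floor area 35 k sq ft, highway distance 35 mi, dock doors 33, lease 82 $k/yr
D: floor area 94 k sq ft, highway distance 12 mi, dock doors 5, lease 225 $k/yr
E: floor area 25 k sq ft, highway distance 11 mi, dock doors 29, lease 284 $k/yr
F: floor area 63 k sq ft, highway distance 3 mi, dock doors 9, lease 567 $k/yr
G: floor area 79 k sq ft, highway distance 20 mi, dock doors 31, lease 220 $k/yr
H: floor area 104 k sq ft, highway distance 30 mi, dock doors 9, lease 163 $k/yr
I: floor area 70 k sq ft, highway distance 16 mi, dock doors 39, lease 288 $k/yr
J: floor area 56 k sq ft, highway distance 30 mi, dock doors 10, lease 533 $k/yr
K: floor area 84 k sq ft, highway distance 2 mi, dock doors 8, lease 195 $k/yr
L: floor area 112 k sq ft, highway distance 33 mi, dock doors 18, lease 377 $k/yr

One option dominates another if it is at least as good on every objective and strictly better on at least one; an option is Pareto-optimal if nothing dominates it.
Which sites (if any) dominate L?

A: floor area 112≥112, highway distance 31≤33, dock doors 18≥18, lease 357≤377 — dominates L.
Others (B, C, D, E, F, G, H, I, J, K) are each worse than L on at least one objective.

A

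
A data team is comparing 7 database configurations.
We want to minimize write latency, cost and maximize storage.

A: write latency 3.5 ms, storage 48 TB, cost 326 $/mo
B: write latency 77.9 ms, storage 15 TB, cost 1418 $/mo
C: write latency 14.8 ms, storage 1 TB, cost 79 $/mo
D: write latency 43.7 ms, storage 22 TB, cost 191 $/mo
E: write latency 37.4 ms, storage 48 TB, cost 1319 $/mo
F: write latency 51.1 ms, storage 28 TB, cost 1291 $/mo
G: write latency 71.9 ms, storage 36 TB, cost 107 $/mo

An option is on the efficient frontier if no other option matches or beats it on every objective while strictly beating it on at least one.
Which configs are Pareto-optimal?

A: not dominated (best write latency).
B: dominated by A (write latency 3.5≤77.9, storage 48≥15, cost 326≤1418).
C: not dominated (best cost).
D: not dominated.
E: dominated by A (write latency 3.5≤37.4, storage 48≥48, cost 326≤1319).
F: dominated by A (write latency 3.5≤51.1, storage 48≥28, cost 326≤1291).
G: not dominated.

A, C, D, G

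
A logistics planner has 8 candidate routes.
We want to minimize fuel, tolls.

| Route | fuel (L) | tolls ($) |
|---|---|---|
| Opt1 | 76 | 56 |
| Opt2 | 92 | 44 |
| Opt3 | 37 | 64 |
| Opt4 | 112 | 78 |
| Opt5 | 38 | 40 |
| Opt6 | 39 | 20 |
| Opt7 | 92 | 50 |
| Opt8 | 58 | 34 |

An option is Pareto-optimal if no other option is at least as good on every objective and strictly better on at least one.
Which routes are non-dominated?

Opt3, Opt5, Opt6

Opt1: dominated by Opt5 (fuel 38≤76, tolls 40≤56).
Opt2: dominated by Opt5 (fuel 38≤92, tolls 40≤44).
Opt3: not dominated (best fuel).
Opt4: dominated by Opt1 (fuel 76≤112, tolls 56≤78).
Opt5: not dominated.
Opt6: not dominated (best tolls).
Opt7: dominated by Opt2 (fuel 92≤92, tolls 44≤50).
Opt8: dominated by Opt6 (fuel 39≤58, tolls 20≤34).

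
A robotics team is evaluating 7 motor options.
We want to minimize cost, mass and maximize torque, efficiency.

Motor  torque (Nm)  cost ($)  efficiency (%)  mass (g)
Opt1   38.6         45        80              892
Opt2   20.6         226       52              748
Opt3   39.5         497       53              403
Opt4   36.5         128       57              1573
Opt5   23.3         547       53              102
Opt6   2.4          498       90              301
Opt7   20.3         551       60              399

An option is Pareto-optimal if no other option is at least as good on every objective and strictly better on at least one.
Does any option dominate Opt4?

Opt1 vs Opt4: torque 38.6≥36.5, cost 45≤128, efficiency 80≥57, mass 892≤1573 — Opt1 is at least as good on every objective and strictly better on at least one, so Opt1 dominates Opt4.

Yes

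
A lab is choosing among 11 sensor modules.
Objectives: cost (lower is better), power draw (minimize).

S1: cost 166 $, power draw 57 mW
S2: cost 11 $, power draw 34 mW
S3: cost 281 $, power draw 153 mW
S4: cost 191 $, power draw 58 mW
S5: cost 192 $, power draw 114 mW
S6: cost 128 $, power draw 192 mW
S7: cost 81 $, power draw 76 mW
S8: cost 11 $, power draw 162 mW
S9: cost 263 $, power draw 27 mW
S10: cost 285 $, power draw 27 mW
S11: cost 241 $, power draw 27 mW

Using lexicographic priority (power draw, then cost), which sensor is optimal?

First minimize power draw: best is 27, kept {S9, S10, S11}.
Then minimize cost: best is 241, kept {S11}.

S11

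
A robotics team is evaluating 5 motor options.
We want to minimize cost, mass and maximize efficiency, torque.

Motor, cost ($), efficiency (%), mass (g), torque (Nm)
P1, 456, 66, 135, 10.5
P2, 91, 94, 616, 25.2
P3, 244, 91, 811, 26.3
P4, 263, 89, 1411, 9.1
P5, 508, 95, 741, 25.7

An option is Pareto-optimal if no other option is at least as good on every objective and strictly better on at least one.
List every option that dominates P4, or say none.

P2: cost 91≤263, efficiency 94≥89, mass 616≤1411, torque 25.2≥9.1 — dominates P4.
P3: cost 244≤263, efficiency 91≥89, mass 811≤1411, torque 26.3≥9.1 — dominates P4.
Others (P1, P5) are each worse than P4 on at least one objective.

P2, P3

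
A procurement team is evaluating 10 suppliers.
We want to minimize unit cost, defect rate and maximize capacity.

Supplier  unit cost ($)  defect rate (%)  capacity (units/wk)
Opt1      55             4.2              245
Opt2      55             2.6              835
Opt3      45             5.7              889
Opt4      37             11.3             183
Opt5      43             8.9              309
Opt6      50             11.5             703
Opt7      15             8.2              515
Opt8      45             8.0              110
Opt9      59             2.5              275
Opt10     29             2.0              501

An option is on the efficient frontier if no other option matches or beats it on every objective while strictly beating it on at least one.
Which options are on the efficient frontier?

Opt1: dominated by Opt2 (unit cost 55≤55, defect rate 2.6≤4.2, capacity 835≥245).
Opt2: not dominated.
Opt3: not dominated (best capacity).
Opt4: dominated by Opt7 (unit cost 15≤37, defect rate 8.2≤11.3, capacity 515≥183).
Opt5: dominated by Opt7 (unit cost 15≤43, defect rate 8.2≤8.9, capacity 515≥309).
Opt6: dominated by Opt3 (unit cost 45≤50, defect rate 5.7≤11.5, capacity 889≥703).
Opt7: not dominated (best unit cost).
Opt8: dominated by Opt3 (unit cost 45≤45, defect rate 5.7≤8.0, capacity 889≥110).
Opt9: dominated by Opt10 (unit cost 29≤59, defect rate 2.0≤2.5, capacity 501≥275).
Opt10: not dominated (best defect rate).

Opt2, Opt3, Opt7, Opt10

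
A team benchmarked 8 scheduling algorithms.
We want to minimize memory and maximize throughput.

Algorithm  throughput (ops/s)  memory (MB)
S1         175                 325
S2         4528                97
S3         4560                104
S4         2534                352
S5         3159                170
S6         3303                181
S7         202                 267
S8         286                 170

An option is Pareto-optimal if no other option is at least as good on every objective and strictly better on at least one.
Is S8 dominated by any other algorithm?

S2 vs S8: throughput 4528≥286, memory 97≤170 — S2 is at least as good on every objective and strictly better on at least one, so S2 dominates S8.

Yes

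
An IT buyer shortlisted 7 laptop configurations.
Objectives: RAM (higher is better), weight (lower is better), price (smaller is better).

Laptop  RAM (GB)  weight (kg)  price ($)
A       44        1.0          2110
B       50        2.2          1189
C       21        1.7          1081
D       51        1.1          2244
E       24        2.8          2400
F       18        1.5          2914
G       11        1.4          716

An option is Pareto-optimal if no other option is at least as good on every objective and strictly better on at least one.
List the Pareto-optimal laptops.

A: not dominated (best weight).
B: not dominated.
C: not dominated.
D: not dominated (best RAM).
E: dominated by A (RAM 44≥24, weight 1.0≤2.8, price 2110≤2400).
F: dominated by A (RAM 44≥18, weight 1.0≤1.5, price 2110≤2914).
G: not dominated (best price).

A, B, C, D, G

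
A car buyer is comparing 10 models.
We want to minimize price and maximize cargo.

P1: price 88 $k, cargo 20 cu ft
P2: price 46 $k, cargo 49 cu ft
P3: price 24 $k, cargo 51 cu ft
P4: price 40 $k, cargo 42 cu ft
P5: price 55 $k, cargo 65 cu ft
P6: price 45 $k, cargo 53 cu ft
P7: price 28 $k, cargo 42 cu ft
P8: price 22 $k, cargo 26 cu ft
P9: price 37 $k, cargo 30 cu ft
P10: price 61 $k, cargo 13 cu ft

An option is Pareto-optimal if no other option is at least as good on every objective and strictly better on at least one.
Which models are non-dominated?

P1: dominated by P2 (price 46≤88, cargo 49≥20).
P2: dominated by P3 (price 24≤46, cargo 51≥49).
P3: not dominated.
P4: dominated by P3 (price 24≤40, cargo 51≥42).
P5: not dominated (best cargo).
P6: not dominated.
P7: dominated by P3 (price 24≤28, cargo 51≥42).
P8: not dominated (best price).
P9: dominated by P3 (price 24≤37, cargo 51≥30).
P10: dominated by P2 (price 46≤61, cargo 49≥13).

P3, P5, P6, P8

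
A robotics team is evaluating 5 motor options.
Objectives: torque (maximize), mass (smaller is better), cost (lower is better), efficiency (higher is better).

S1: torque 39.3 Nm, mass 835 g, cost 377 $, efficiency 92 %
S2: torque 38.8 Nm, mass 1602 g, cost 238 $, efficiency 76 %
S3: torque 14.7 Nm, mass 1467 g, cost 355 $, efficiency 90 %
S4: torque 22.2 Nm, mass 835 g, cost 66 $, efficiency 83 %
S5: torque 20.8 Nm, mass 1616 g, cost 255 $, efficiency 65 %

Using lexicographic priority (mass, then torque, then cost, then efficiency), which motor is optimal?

First minimize mass: best is 835, kept {S1, S4}.
Then maximize torque: best is 39.3, kept {S1}.

S1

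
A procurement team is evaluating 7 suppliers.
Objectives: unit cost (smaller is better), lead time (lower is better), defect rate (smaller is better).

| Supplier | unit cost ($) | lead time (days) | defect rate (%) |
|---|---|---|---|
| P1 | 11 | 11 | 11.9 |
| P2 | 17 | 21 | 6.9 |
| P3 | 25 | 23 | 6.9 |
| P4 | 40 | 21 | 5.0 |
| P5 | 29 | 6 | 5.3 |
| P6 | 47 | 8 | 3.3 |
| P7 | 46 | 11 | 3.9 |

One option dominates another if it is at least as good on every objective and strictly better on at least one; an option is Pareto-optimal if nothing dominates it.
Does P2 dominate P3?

P2 vs P3: unit cost 17≤25, lead time 21≤23, defect rate 6.9≤6.9 — P2 is at least as good on every objective with at least one strict improvement.

Yes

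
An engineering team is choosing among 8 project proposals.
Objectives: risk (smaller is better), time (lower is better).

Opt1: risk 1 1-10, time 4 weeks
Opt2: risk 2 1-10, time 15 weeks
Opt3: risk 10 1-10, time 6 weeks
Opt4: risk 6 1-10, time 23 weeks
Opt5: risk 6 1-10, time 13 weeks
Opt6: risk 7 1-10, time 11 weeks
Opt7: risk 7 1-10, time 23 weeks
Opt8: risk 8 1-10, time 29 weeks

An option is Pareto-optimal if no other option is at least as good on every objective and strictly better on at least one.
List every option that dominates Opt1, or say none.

none

Opt2: worse on risk (2 vs 1).
Opt3: worse on risk (10 vs 1).
Opt4: worse on risk (6 vs 1).
Opt5: worse on risk (6 vs 1).
Opt6: worse on risk (7 vs 1).
Opt7: worse on risk (7 vs 1).
Opt8: worse on risk (8 vs 1).
No option dominates Opt1.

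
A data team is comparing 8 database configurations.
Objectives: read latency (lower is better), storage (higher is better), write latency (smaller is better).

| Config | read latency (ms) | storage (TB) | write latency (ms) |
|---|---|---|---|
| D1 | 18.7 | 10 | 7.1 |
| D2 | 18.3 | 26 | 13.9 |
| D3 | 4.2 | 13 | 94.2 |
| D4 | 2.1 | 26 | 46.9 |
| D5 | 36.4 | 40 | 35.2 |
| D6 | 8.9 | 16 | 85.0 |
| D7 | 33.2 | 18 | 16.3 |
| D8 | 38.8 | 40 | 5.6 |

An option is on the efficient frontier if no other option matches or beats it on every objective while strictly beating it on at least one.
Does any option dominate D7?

D2 vs D7: read latency 18.3≤33.2, storage 26≥18, write latency 13.9≤16.3 — D2 is at least as good on every objective and strictly better on at least one, so D2 dominates D7.

Yes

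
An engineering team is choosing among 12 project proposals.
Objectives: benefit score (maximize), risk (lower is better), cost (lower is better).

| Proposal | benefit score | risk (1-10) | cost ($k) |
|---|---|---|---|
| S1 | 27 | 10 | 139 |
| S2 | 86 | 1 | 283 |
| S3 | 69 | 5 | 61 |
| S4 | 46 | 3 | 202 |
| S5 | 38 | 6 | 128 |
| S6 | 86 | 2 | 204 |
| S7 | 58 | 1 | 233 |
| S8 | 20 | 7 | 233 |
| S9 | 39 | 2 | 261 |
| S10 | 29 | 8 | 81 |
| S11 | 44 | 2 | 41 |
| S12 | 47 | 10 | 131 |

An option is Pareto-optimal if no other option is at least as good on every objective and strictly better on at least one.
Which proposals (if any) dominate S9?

S6, S7, S11

S6: benefit score 86≥39, risk 2≤2, cost 204≤261 — dominates S9.
S7: benefit score 58≥39, risk 1≤2, cost 233≤261 — dominates S9.
S11: benefit score 44≥39, risk 2≤2, cost 41≤261 — dominates S9.
Others (S1, S2, S3, S4, S5, S8, S10, S12) are each worse than S9 on at least one objective.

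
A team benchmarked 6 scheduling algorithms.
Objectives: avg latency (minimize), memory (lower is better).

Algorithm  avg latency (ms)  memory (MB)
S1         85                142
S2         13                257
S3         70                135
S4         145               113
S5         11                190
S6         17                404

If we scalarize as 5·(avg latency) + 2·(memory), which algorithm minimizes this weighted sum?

S5

S1: 5·85 + 2·142 = 709
S2: 5·13 + 2·257 = 579
S3: 5·70 + 2·135 = 620
S4: 5·145 + 2·113 = 951
S5: 5·11 + 2·190 = 435
S6: 5·17 + 2·404 = 893
Lowest: S5 at 435.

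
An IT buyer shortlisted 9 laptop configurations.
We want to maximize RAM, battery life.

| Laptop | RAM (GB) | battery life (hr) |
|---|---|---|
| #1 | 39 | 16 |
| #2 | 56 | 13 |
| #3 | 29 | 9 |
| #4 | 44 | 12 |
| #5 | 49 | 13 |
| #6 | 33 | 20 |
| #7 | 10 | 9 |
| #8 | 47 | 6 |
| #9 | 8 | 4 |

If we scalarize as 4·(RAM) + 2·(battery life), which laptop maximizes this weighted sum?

#1: 4·39 + 2·16 = 188
#2: 4·56 + 2·13 = 250
#3: 4·29 + 2·9 = 134
#4: 4·44 + 2·12 = 200
#5: 4·49 + 2·13 = 222
#6: 4·33 + 2·20 = 172
#7: 4·10 + 2·9 = 58
#8: 4·47 + 2·6 = 200
#9: 4·8 + 2·4 = 40
Highest: #2 at 250.

#2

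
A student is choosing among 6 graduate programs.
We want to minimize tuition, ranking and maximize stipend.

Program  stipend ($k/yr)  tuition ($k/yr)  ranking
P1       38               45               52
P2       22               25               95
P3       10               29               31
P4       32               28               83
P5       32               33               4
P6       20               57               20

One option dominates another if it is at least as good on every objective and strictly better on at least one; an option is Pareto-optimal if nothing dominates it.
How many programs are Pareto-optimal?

P1: not dominated (best stipend).
P2: not dominated (best tuition).
P3: not dominated.
P4: not dominated.
P5: not dominated (best ranking).
P6: dominated by P5 (stipend 32≥20, tuition 33≤57, ranking 4≤20).
Pareto-optimal: P1, P2, P3, P4, P5 → 5.

5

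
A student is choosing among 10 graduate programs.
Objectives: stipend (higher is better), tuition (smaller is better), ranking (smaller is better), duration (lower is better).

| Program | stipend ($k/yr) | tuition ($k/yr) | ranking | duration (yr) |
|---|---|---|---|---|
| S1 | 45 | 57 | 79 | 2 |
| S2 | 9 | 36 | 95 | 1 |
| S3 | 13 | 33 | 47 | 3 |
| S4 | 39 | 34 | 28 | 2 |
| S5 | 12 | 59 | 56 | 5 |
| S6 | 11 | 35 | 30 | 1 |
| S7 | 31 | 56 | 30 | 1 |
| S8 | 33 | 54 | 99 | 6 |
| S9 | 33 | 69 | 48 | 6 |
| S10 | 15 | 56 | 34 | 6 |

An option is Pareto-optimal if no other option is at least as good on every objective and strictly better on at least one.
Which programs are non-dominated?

S1: not dominated (best stipend).
S2: dominated by S6 (stipend 11≥9, tuition 35≤36, ranking 30≤95, duration 1≤1).
S3: not dominated (best tuition).
S4: not dominated (best ranking).
S5: dominated by S3 (stipend 13≥12, tuition 33≤59, ranking 47≤56, duration 3≤5).
S6: not dominated.
S7: not dominated.
S8: dominated by S4 (stipend 39≥33, tuition 34≤54, ranking 28≤99, duration 2≤6).
S9: dominated by S4 (stipend 39≥33, tuition 34≤69, ranking 28≤48, duration 2≤6).
S10: dominated by S4 (stipend 39≥15, tuition 34≤56, ranking 28≤34, duration 2≤6).

S1, S3, S4, S6, S7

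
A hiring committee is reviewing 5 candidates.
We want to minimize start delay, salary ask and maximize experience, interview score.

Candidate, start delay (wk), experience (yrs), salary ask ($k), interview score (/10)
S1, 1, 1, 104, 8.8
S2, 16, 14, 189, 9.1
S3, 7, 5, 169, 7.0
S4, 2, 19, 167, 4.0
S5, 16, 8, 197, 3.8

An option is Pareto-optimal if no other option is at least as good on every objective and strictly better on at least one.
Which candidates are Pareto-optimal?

S1, S2, S3, S4

S1: not dominated (best start delay).
S2: not dominated (best interview score).
S3: not dominated.
S4: not dominated (best experience).
S5: dominated by S2 (start delay 16≤16, experience 14≥8, salary ask 189≤197, interview score 9.1≥3.8).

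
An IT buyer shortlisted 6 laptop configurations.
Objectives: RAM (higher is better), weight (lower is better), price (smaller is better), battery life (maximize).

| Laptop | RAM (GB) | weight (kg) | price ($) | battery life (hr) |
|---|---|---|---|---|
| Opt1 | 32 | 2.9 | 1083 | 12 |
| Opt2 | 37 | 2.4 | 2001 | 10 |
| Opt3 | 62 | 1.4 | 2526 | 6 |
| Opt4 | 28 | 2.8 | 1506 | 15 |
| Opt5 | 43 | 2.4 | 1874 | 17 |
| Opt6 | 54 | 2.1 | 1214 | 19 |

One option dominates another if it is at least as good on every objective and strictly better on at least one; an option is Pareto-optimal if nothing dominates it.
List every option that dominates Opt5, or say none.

Opt6

Opt6: RAM 54≥43, weight 2.1≤2.4, price 1214≤1874, battery life 19≥17 — dominates Opt5.
Others (Opt1, Opt2, Opt3, Opt4) are each worse than Opt5 on at least one objective.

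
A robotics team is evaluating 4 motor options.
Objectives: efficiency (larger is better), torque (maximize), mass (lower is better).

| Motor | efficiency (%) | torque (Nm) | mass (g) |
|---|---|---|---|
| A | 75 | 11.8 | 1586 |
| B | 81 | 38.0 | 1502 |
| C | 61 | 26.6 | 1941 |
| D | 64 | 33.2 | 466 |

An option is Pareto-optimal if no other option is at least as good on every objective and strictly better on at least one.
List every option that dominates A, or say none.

B

B: efficiency 81≥75, torque 38.0≥11.8, mass 1502≤1586 — dominates A.
Others (C, D) are each worse than A on at least one objective.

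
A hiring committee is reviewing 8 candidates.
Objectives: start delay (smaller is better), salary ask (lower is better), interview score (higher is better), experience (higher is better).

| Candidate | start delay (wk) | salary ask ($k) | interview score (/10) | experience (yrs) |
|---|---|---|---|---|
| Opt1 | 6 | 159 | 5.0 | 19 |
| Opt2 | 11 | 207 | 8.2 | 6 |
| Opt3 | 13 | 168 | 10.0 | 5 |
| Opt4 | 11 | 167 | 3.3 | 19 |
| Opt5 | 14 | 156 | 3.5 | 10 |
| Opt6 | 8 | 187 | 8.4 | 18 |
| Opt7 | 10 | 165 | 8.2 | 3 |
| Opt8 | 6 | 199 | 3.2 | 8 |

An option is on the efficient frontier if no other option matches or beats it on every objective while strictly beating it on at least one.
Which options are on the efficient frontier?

Opt1: not dominated.
Opt2: dominated by Opt6 (start delay 8≤11, salary ask 187≤207, interview score 8.4≥8.2, experience 18≥6).
Opt3: not dominated (best interview score).
Opt4: dominated by Opt1 (start delay 6≤11, salary ask 159≤167, interview score 5.0≥3.3, experience 19≥19).
Opt5: not dominated (best salary ask).
Opt6: not dominated.
Opt7: not dominated.
Opt8: dominated by Opt1 (start delay 6≤6, salary ask 159≤199, interview score 5.0≥3.2, experience 19≥8).

Opt1, Opt3, Opt5, Opt6, Opt7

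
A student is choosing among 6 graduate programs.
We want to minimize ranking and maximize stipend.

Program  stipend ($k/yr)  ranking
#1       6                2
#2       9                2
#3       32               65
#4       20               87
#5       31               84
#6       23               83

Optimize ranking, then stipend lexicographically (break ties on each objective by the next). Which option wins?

#2

First minimize ranking: best is 2, kept {#1, #2}.
Then maximize stipend: best is 9, kept {#2}.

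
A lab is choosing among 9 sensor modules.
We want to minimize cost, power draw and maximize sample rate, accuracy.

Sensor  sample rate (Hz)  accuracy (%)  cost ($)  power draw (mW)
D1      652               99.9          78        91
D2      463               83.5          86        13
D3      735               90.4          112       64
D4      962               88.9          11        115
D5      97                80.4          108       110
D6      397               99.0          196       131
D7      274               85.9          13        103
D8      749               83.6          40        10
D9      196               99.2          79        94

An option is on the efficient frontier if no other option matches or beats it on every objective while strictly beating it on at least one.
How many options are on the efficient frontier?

D1: not dominated (best accuracy).
D2: dominated by D8 (sample rate 749≥463, accuracy 83.6≥83.5, cost 40≤86, power draw 10≤13).
D3: not dominated.
D4: not dominated (best sample rate).
D5: dominated by D1 (sample rate 652≥97, accuracy 99.9≥80.4, cost 78≤108, power draw 91≤110).
D6: dominated by D1 (sample rate 652≥397, accuracy 99.9≥99.0, cost 78≤196, power draw 91≤131).
D7: not dominated.
D8: not dominated (best power draw).
D9: dominated by D1 (sample rate 652≥196, accuracy 99.9≥99.2, cost 78≤79, power draw 91≤94).
Pareto-optimal: D1, D3, D4, D7, D8 → 5.

5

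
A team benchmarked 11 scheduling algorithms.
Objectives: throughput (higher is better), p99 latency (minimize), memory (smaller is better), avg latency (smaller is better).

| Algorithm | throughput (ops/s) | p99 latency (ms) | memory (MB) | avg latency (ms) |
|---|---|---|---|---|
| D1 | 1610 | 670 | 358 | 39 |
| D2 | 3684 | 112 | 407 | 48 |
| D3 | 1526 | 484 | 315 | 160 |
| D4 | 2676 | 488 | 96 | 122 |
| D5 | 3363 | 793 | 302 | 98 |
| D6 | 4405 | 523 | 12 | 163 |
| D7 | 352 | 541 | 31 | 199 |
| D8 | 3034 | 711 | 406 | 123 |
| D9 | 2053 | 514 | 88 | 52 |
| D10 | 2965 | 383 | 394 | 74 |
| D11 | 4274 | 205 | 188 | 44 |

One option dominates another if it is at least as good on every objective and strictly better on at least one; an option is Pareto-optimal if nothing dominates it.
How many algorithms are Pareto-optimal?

D1: not dominated (best avg latency).
D2: not dominated (best p99 latency).
D3: dominated by D11 (throughput 4274≥1526, p99 latency 205≤484, memory 188≤315, avg latency 44≤160).
D4: not dominated.
D5: dominated by D11 (throughput 4274≥3363, p99 latency 205≤793, memory 188≤302, avg latency 44≤98).
D6: not dominated (best throughput).
D7: dominated by D6 (throughput 4405≥352, p99 latency 523≤541, memory 12≤31, avg latency 163≤199).
D8: dominated by D11 (throughput 4274≥3034, p99 latency 205≤711, memory 188≤406, avg latency 44≤123).
D9: not dominated.
D10: dominated by D11 (throughput 4274≥2965, p99 latency 205≤383, memory 188≤394, avg latency 44≤74).
D11: not dominated.
Pareto-optimal: D1, D2, D4, D6, D9, D11 → 6.

6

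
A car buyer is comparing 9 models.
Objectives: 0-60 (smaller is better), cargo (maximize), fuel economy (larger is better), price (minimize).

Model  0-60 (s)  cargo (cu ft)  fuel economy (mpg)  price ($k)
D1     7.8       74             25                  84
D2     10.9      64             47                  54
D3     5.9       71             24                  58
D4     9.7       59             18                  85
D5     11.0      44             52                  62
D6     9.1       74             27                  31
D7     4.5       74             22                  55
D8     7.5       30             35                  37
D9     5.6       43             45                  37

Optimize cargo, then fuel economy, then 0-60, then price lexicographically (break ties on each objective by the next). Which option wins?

First maximize cargo: best is 74, kept {D1, D6, D7}.
Then maximize fuel economy: best is 27, kept {D6}.

D6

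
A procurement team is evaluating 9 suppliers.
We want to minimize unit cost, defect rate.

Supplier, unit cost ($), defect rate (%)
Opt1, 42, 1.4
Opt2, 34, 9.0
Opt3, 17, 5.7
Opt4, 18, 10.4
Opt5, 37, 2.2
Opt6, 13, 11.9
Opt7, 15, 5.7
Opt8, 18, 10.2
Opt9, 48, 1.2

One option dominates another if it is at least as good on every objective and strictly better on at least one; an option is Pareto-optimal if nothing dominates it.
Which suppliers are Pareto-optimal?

Opt1, Opt5, Opt6, Opt7, Opt9

Opt1: not dominated.
Opt2: dominated by Opt3 (unit cost 17≤34, defect rate 5.7≤9.0).
Opt3: dominated by Opt7 (unit cost 15≤17, defect rate 5.7≤5.7).
Opt4: dominated by Opt3 (unit cost 17≤18, defect rate 5.7≤10.4).
Opt5: not dominated.
Opt6: not dominated (best unit cost).
Opt7: not dominated.
Opt8: dominated by Opt3 (unit cost 17≤18, defect rate 5.7≤10.2).
Opt9: not dominated (best defect rate).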